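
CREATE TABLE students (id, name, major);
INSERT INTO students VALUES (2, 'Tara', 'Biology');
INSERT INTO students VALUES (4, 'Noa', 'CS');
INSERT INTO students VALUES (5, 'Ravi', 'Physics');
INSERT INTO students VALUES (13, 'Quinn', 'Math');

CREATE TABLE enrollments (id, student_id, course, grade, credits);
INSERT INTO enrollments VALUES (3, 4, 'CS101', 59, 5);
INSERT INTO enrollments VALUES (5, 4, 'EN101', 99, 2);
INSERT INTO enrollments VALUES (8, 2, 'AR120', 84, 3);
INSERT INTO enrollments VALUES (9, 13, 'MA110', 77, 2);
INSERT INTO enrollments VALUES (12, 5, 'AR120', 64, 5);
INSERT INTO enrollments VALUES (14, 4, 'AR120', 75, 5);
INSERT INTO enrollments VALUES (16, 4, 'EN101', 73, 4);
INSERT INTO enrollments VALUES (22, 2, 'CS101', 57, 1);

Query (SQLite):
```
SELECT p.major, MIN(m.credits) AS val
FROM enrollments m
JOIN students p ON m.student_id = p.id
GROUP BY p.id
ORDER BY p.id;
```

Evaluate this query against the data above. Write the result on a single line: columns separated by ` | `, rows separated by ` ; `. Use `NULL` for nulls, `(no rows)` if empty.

Biology | 1 ; CS | 2 ; Physics | 5 ; Math | 2

Join each enrollments row to its students via student_id.
Group joined rows by students.id; compute MIN(m.credits) per group.
  2: ids {8, 22} → MIN(m.credits)=1
  4: ids {3, 5, 14, 16} → MIN(m.credits)=2
  5: ids {12} → MIN(m.credits)=5
  13: ids {9} → MIN(m.credits)=2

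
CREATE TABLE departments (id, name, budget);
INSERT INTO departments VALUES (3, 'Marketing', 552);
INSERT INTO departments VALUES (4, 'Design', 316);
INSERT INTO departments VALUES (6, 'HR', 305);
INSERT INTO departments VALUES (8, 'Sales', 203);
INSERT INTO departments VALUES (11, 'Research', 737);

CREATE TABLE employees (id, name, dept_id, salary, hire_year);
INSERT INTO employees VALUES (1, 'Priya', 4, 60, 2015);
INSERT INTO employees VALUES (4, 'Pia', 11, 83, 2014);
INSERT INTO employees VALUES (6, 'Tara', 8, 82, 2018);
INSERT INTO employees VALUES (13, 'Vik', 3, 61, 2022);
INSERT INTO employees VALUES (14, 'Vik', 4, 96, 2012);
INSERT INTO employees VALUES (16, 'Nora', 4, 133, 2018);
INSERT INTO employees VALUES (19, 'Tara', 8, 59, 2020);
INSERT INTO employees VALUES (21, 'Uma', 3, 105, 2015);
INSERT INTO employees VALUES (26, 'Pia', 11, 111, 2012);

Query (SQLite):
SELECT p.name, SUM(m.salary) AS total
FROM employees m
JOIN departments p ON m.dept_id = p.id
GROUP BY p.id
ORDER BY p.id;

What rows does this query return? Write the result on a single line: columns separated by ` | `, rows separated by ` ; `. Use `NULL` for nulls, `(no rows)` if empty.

Marketing | 166 ; Design | 289 ; Sales | 141 ; Research | 194

Join each employees row to its departments via dept_id.
Group joined rows by departments.id; compute SUM(m.salary) per group.
  3: ids {13, 21} → SUM(m.salary)=166
  4: ids {1, 14, 16} → SUM(m.salary)=289
  8: ids {6, 19} → SUM(m.salary)=141
  11: ids {4, 26} → SUM(m.salary)=194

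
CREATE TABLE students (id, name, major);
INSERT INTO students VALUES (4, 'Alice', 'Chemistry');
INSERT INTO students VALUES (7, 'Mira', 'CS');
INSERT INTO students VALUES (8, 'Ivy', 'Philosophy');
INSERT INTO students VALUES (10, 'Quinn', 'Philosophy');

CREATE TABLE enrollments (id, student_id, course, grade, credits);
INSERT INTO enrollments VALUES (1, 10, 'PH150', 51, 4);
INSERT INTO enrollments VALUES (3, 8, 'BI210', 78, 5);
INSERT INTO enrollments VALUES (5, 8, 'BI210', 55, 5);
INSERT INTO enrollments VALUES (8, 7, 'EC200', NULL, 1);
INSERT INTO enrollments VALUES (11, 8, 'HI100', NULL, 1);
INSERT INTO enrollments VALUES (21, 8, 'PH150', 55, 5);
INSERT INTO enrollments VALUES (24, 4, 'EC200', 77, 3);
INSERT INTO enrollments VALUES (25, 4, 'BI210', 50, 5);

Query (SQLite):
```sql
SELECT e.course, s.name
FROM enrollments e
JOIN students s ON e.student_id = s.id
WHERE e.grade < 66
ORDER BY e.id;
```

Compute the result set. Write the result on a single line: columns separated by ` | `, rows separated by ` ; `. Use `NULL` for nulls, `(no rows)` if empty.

Each enrollments row matches the students row where student_id = students.id.
Then keep rows with e.grade < 66.

PH150 | Quinn ; BI210 | Ivy ; PH150 | Ivy ; BI210 | Alice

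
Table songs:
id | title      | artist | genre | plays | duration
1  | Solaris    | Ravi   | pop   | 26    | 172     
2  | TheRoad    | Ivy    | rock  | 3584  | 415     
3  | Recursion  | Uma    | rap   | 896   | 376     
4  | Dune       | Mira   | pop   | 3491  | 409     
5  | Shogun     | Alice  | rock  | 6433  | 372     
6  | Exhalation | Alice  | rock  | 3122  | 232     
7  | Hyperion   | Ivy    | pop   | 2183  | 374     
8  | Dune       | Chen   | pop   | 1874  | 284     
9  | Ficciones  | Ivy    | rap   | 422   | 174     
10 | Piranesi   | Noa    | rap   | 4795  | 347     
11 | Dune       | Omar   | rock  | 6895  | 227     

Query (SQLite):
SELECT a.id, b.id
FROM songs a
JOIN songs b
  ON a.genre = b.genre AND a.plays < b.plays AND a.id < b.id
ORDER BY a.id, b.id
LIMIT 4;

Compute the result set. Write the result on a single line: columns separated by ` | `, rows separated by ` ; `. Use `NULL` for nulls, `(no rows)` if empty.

1 | 4 ; 1 | 7 ; 1 | 8 ; 2 | 5

Pairs (a,b) with same genre, a.plays < b.plays, a.id < b.id.
genre groups: pop:{1,4,7,8} rap:{3,9,10} rock:{2,5,6,11}
Ordered by (a.id, b.id); first 4.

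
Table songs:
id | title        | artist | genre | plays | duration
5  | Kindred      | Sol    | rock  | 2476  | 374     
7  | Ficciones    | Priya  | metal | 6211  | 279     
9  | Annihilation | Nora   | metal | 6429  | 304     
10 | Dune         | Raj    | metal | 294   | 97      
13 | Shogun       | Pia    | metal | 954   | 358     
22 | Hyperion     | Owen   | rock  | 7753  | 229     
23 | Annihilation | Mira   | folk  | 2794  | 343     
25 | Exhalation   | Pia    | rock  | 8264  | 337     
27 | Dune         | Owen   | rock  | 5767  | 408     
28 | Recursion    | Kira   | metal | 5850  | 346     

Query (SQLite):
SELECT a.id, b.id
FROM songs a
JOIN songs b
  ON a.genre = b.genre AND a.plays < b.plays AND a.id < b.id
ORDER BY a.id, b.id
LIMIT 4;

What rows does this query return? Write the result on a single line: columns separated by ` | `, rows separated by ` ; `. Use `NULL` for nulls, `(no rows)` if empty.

5 | 22 ; 5 | 25 ; 5 | 27 ; 7 | 9

Pairs (a,b) with same genre, a.plays < b.plays, a.id < b.id.
genre groups: folk:{23} metal:{7,9,10,13,28} rock:{5,22,25,27}
Ordered by (a.id, b.id); first 4.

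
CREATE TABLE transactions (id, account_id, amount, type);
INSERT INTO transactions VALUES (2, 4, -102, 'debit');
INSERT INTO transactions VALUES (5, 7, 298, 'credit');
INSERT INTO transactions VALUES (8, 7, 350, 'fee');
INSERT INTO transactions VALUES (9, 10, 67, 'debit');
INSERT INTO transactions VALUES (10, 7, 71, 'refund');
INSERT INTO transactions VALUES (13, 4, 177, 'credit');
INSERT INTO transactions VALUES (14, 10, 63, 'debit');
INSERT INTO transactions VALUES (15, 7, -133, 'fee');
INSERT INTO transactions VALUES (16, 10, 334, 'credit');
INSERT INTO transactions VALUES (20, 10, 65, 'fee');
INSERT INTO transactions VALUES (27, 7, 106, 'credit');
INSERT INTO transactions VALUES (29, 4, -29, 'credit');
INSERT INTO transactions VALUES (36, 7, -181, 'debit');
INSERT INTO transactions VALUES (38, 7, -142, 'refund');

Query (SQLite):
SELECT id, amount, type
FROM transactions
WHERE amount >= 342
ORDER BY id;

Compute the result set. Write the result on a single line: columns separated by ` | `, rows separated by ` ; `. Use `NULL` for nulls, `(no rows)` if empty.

8 | 350 | fee

amount >= 342: ids {8}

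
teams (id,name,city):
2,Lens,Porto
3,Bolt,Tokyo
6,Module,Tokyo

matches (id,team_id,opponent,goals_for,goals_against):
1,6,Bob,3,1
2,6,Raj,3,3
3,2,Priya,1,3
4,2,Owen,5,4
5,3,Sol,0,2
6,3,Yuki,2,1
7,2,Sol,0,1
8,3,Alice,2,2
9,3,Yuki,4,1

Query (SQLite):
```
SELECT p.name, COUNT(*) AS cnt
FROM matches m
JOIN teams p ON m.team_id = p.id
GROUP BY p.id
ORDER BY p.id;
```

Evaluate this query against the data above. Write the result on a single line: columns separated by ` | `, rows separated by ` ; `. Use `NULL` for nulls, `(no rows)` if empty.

Lens | 3 ; Bolt | 4 ; Module | 2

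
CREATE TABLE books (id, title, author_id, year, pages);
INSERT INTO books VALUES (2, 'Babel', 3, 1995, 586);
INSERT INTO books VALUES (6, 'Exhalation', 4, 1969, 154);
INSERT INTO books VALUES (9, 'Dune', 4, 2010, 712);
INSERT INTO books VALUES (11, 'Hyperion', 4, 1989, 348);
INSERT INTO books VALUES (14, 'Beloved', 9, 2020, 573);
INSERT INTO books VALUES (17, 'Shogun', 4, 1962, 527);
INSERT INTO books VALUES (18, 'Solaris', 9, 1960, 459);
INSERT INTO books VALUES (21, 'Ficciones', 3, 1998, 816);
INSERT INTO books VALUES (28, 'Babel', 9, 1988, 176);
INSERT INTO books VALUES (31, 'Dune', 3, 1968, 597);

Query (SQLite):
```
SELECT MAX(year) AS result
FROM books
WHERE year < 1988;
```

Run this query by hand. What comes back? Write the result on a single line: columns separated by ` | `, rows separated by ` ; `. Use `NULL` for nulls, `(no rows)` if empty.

1969

Rows where year < 1988 → year values: [1969, 1962, 1960, 1968].
MAX of non-NULL values = 1969.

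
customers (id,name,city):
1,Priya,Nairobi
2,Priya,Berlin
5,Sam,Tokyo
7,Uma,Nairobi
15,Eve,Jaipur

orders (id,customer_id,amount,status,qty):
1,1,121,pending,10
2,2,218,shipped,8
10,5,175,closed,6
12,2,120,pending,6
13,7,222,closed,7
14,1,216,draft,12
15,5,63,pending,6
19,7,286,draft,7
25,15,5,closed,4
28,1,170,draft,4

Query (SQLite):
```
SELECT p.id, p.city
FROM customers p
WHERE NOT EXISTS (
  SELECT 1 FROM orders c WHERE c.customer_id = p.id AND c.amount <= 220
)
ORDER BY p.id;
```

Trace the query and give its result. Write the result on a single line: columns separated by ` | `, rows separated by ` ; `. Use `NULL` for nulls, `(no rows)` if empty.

7 | Nairobi

For each customers row, check whether any orders with matching customer_id has amount <= 220.
Keep rows where that is false.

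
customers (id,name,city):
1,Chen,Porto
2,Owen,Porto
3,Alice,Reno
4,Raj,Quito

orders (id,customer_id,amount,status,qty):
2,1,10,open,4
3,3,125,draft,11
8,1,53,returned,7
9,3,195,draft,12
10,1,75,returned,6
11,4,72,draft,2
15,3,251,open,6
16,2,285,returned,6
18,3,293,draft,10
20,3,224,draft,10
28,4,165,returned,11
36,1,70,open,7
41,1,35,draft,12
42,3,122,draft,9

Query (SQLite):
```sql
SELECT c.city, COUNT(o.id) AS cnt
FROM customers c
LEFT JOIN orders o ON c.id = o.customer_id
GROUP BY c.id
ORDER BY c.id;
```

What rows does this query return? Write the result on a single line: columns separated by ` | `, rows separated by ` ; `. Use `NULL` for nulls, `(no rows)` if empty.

Porto | 5 ; Porto | 1 ; Reno | 6 ; Quito | 2

LEFT JOIN keeps every customers row; unmatched ones get NULL for orders columns.
Group by customers.id and compute COUNT(o.id). COUNT(col) of an all-NULL group is 0.
  1: ids {2, 8, 10, 36, 41} → COUNT(o.id)=5
  2: ids {16} → COUNT(o.id)=1
  3: ids {3, 9, 15, 18, 20, 42} → COUNT(o.id)=6
  4: ids {11, 28} → COUNT(o.id)=2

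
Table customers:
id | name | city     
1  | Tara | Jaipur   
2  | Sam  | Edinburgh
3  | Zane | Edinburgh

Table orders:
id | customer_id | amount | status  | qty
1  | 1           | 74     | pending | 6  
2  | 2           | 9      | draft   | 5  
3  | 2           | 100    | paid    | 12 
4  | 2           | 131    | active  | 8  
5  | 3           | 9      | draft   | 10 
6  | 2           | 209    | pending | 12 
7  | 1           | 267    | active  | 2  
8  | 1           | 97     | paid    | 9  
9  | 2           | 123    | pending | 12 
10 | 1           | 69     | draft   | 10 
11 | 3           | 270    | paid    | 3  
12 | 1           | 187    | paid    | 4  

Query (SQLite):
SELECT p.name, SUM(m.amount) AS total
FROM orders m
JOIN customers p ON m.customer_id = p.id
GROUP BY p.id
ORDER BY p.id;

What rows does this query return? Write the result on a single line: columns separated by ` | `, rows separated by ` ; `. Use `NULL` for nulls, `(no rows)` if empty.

Tara | 694 ; Sam | 572 ; Zane | 279

Join each orders row to its customers via customer_id.
Group joined rows by customers.id; compute SUM(m.amount) per group.
  1: ids {1, 7, 8, 10, 12} → SUM(m.amount)=694
  2: ids {2, 3, 4, 6, 9} → SUM(m.amount)=572
  3: ids {5, 11} → SUM(m.amount)=279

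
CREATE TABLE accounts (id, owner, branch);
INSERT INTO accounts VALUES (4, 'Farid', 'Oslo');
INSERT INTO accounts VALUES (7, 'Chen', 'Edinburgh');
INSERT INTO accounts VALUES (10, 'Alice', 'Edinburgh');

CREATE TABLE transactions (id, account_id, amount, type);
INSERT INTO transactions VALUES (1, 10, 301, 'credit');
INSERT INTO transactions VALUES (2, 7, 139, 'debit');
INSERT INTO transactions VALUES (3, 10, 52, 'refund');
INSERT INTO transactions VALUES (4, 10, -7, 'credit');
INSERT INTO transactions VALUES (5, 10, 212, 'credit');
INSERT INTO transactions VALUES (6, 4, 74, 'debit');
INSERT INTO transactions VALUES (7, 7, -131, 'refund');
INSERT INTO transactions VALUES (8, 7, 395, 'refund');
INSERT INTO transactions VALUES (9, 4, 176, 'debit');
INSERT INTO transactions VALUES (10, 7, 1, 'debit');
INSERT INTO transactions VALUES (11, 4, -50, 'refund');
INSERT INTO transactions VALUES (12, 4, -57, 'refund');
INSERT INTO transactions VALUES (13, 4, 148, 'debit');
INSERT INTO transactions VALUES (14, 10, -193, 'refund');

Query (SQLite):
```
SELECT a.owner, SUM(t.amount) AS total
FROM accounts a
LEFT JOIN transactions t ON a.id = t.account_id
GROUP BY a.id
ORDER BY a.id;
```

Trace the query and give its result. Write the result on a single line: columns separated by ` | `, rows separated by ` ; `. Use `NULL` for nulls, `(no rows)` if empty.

LEFT JOIN keeps every accounts row; unmatched ones get NULL for transactions columns.
Group by accounts.id and compute SUM(t.amount). SUM over an all-NULL group is NULL.
  4: ids {6, 9, 11, 12, 13} → SUM(t.amount)=291
  7: ids {2, 7, 8, 10} → SUM(t.amount)=404
  10: ids {1, 3, 4, 5, 14} → SUM(t.amount)=365

Farid | 291 ; Chen | 404 ; Alice | 365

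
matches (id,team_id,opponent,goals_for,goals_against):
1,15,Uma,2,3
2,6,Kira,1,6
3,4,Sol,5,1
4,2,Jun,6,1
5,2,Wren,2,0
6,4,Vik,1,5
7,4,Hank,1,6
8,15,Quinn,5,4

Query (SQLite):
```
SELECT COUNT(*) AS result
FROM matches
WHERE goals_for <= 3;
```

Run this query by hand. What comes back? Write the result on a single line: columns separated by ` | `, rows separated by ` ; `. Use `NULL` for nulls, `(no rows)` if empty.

Rows where goals_for <= 3 → goals_against values: [3, 6, 0, 5, 6].
COUNT(*) counts rows → 5.

5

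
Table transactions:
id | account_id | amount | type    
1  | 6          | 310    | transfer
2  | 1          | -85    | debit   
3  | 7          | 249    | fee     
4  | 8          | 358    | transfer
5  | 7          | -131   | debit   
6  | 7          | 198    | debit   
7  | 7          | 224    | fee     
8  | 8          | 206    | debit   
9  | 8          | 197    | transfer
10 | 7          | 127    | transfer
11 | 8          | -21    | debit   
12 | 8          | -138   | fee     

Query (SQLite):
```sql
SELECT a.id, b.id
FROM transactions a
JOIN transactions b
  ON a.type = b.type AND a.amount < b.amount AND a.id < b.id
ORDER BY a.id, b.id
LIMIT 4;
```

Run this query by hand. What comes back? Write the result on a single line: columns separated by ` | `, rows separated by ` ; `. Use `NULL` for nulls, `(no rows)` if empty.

1 | 4 ; 2 | 6 ; 2 | 8 ; 2 | 11

Pairs (a,b) with same type, a.amount < b.amount, a.id < b.id.
type groups: debit:{2,5,6,8,11} fee:{3,7,12} transfer:{1,4,9,10}
Ordered by (a.id, b.id); first 4.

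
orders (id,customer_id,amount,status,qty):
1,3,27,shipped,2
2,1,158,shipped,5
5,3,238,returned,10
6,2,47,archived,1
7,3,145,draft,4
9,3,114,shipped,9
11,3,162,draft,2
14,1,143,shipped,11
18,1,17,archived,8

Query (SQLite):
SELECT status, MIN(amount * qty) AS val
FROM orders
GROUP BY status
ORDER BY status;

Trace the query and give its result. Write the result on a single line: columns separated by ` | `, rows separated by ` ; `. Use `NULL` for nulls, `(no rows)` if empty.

archived | 47 ; draft | 324 ; returned | 2380 ; shipped | 54

For each row compute amount * qty.
Group by status; take MIN of the expression per group.
  archived: ids {6, 18} → MIN(amount * qty)=47
  draft: ids {7, 11} → MIN(amount * qty)=324
  returned: ids {5} → MIN(amount * qty)=2380
  shipped: ids {1, 2, 9, 14} → MIN(amount * qty)=54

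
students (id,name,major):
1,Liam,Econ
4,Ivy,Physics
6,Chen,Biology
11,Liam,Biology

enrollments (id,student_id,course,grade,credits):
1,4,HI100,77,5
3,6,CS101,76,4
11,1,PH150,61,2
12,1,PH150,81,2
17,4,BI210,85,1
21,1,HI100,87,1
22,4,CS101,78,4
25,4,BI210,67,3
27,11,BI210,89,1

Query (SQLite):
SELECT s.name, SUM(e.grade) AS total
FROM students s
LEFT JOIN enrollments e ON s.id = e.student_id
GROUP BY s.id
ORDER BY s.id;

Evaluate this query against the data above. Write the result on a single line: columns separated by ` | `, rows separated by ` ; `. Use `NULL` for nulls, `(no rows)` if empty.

Liam | 229 ; Ivy | 307 ; Chen | 76 ; Liam | 89

LEFT JOIN keeps every students row; unmatched ones get NULL for enrollments columns.
Group by students.id and compute SUM(e.grade). SUM over an all-NULL group is NULL.
  1: ids {11, 12, 21} → SUM(e.grade)=229
  4: ids {1, 17, 22, 25} → SUM(e.grade)=307
  6: ids {3} → SUM(e.grade)=76
  11: ids {27} → SUM(e.grade)=89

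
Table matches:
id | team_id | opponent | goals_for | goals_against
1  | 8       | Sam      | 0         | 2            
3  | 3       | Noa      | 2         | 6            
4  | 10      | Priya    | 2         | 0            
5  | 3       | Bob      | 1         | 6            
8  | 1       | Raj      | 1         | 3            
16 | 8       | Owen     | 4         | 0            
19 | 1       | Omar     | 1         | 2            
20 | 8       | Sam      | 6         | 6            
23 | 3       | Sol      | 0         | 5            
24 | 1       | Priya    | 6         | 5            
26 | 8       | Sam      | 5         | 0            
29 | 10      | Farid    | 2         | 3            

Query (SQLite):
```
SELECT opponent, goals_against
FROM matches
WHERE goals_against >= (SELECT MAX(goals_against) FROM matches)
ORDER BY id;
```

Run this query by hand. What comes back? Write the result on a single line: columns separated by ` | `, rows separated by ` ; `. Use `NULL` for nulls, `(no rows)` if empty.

Noa | 6 ; Bob | 6 ; Sam | 6

Scalar subquery: MAX(goals_against) over all matches rows = 6.
Keep rows where goals_against >= that value.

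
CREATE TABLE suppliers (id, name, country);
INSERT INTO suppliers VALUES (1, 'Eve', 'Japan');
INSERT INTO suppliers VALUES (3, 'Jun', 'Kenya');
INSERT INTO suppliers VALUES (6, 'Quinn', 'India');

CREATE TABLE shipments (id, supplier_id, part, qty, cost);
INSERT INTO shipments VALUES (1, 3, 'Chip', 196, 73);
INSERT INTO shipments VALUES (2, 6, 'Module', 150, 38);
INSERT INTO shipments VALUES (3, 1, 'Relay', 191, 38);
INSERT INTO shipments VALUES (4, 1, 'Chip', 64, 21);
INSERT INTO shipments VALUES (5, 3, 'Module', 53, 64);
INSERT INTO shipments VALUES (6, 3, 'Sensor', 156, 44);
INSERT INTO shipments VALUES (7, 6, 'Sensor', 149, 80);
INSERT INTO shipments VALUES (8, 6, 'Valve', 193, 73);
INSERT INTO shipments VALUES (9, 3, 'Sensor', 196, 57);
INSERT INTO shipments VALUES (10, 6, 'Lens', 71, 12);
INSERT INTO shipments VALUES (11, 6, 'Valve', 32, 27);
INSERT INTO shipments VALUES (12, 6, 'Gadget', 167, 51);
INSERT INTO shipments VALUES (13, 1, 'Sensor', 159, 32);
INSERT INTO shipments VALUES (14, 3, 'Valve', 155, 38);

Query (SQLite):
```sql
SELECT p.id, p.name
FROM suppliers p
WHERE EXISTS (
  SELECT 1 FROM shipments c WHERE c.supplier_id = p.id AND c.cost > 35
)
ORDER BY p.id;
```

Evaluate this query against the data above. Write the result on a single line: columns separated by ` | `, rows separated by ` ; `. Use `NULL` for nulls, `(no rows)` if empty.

For each suppliers row, check whether any shipments with matching supplier_id has cost > 35.
Keep rows where that is true.

1 | Eve ; 3 | Jun ; 6 | Quinn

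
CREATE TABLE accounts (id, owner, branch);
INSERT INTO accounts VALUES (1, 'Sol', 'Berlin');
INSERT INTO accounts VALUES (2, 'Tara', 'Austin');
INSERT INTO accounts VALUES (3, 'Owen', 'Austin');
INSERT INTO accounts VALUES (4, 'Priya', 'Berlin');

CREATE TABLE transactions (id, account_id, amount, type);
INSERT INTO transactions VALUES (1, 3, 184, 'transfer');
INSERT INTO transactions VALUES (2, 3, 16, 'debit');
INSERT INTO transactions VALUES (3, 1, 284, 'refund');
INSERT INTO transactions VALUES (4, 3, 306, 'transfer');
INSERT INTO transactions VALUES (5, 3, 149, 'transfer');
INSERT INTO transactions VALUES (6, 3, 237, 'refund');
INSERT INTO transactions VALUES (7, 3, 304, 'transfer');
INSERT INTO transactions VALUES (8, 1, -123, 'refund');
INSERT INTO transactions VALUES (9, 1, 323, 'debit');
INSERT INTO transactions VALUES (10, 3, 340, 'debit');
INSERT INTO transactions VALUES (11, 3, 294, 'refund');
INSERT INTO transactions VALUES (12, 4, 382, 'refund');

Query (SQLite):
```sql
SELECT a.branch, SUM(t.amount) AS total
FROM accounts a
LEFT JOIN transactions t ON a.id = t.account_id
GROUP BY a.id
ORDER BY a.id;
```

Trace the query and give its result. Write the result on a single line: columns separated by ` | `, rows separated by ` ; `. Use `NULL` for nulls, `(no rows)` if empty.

LEFT JOIN keeps every accounts row; unmatched ones get NULL for transactions columns.
Group by accounts.id and compute SUM(t.amount). SUM over an all-NULL group is NULL.
  1: ids {3, 8, 9} → SUM(t.amount)=484
  2: ids {—} → SUM(t.amount)=NULL
  3: ids {1, 2, 4, 5, 6, 7, 10, 11} → SUM(t.amount)=1830
  4: ids {12} → SUM(t.amount)=382

Berlin | 484 ; Austin | NULL ; Austin | 1830 ; Berlin | 382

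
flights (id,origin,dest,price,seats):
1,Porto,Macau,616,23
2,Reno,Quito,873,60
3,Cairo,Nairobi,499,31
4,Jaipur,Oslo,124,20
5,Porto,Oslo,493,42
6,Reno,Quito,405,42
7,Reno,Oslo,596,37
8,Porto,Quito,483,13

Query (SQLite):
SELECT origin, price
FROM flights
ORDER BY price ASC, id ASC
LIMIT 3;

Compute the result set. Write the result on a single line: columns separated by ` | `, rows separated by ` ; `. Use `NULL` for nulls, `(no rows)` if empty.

Jaipur | 124 ; Reno | 405 ; Porto | 483

Sort by price asc, tiebreak id asc: (124, id=4), (405, id=6), (483, id=8), (493, id=5), (499, id=3), (596, id=7) …. Take first 3.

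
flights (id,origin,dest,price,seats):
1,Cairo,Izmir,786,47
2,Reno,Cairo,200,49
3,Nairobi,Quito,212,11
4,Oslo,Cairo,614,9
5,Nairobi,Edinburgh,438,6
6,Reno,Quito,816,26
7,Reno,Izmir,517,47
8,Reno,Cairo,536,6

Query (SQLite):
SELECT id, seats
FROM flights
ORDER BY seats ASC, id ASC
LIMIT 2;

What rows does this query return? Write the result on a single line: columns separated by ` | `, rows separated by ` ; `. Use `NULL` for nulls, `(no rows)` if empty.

5 | 6 ; 8 | 6

Sort by seats asc, tiebreak id asc: (6, id=5), (6, id=8), (9, id=4), (11, id=3), (26, id=6) …. Take first 2.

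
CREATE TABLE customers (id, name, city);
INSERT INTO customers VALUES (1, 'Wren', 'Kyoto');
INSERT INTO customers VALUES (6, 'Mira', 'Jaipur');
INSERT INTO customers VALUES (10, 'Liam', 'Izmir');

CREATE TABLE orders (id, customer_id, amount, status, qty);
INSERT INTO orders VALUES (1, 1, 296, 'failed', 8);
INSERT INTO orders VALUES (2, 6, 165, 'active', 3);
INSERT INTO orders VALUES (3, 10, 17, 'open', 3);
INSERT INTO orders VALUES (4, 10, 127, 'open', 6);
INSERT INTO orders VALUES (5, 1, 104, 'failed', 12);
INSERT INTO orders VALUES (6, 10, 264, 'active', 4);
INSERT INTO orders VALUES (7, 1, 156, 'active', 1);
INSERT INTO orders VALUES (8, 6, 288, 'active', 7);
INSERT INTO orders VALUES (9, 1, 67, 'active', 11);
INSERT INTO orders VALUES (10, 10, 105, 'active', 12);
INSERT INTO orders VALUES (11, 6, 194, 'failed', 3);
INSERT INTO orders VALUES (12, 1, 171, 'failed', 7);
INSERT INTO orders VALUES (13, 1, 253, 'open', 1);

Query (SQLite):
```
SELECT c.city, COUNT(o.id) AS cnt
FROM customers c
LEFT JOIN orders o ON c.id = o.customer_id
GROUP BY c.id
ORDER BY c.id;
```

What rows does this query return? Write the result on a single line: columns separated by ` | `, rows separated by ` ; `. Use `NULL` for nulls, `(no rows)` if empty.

LEFT JOIN keeps every customers row; unmatched ones get NULL for orders columns.
Group by customers.id and compute COUNT(o.id). COUNT(col) of an all-NULL group is 0.
  1: ids {1, 5, 7, 9, 12, 13} → COUNT(o.id)=6
  6: ids {2, 8, 11} → COUNT(o.id)=3
  10: ids {3, 4, 6, 10} → COUNT(o.id)=4

Kyoto | 6 ; Jaipur | 3 ; Izmir | 4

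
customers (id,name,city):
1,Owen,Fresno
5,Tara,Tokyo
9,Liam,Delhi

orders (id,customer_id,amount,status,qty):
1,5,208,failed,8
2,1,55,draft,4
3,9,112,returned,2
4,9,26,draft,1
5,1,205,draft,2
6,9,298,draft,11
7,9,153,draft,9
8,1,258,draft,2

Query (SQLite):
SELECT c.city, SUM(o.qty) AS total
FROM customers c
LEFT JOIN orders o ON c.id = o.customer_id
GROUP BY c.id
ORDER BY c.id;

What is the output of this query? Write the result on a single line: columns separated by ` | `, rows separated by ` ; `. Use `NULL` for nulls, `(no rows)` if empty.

Fresno | 8 ; Tokyo | 8 ; Delhi | 23

LEFT JOIN keeps every customers row; unmatched ones get NULL for orders columns.
Group by customers.id and compute SUM(o.qty). SUM over an all-NULL group is NULL.
  1: ids {2, 5, 8} → SUM(o.qty)=8
  5: ids {1} → SUM(o.qty)=8
  9: ids {3, 4, 6, 7} → SUM(o.qty)=23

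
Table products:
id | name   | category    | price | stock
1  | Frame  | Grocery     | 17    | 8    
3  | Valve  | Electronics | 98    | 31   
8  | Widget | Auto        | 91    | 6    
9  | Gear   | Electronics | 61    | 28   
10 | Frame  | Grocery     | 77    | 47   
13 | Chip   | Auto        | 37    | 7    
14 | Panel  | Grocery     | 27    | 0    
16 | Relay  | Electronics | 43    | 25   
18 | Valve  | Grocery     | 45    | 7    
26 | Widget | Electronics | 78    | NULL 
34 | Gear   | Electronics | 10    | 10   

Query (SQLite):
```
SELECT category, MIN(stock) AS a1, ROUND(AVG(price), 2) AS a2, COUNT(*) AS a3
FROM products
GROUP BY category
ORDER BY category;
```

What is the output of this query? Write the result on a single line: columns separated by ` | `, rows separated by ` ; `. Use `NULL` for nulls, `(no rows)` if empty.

Auto | 6 | 64 | 2 ; Electronics | 10 | 58 | 5 ; Grocery | 0 | 41.5 | 4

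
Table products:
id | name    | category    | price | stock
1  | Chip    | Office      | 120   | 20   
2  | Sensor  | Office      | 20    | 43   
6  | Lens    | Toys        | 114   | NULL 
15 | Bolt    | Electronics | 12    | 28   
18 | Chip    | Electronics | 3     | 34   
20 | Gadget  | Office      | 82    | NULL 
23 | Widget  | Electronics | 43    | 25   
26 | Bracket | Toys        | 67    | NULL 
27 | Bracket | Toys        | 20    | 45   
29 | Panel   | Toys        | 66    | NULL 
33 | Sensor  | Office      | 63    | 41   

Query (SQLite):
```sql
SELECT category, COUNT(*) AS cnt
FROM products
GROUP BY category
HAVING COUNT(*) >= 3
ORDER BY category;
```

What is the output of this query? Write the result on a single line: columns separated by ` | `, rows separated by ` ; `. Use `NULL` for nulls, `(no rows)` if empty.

Partition products by category; compute COUNT(*) within each group.
HAVING: keep groups with count ≥ 3.
  Electronics: ids {15, 18, 23} → COUNT(*)=3
  Office: ids {1, 2, 20, 33} → COUNT(*)=4
  Toys: ids {6, 26, 27, 29} → COUNT(*)=4

Electronics | 3 ; Office | 4 ; Toys | 4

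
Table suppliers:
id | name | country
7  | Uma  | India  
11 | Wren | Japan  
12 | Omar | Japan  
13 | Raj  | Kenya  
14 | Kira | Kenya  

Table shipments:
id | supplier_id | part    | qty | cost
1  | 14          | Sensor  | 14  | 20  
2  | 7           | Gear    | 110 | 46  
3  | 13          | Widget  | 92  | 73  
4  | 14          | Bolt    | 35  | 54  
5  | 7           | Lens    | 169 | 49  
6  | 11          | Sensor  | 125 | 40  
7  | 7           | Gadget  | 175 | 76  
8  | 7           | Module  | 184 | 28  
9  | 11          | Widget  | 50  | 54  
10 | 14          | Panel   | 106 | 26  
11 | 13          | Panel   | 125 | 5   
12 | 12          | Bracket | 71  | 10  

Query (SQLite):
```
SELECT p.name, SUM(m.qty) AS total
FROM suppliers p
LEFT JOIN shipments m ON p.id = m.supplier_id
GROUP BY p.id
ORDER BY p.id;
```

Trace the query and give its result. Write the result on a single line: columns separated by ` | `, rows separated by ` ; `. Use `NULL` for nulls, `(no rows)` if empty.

Uma | 638 ; Wren | 175 ; Omar | 71 ; Raj | 217 ; Kira | 155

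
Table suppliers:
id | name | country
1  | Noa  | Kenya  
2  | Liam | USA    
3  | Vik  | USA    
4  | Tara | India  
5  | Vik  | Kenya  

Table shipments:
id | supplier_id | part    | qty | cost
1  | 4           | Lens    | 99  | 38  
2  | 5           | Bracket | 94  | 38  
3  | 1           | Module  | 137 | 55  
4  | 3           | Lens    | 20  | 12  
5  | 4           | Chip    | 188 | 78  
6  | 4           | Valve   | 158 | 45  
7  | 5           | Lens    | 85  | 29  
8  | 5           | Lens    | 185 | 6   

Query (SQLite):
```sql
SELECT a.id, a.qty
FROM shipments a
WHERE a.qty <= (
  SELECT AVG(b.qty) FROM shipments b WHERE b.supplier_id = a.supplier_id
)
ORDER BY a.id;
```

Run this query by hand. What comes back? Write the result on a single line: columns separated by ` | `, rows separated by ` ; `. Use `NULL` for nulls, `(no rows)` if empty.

1 | 99 ; 2 | 94 ; 3 | 137 ; 4 | 20 ; 7 | 85

For each shipments row a, compute AVG(qty) over rows sharing a.supplier_id.
Keep row a if a.qty <= that per-group AVG.
  supplier_id=1: AVG(qty) = 137.0
  supplier_id=3: AVG(qty) = 20.0
  supplier_id=4: AVG(qty) = 148.333333
  supplier_id=5: AVG(qty) = 121.333333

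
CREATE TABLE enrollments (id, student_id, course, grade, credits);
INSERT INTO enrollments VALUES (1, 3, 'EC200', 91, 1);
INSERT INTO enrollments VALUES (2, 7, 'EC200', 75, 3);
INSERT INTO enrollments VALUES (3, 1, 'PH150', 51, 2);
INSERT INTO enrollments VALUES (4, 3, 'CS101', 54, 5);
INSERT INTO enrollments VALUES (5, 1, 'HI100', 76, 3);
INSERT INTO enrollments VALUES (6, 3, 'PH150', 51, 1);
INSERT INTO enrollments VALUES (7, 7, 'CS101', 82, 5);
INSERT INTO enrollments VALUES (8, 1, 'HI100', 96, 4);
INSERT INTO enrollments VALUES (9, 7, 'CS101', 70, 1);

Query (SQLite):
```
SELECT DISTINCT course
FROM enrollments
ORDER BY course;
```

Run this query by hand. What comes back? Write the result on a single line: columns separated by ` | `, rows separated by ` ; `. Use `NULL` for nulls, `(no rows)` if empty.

Collect distinct course values from enrollments.

CS101 ; EC200 ; HI100 ; PH150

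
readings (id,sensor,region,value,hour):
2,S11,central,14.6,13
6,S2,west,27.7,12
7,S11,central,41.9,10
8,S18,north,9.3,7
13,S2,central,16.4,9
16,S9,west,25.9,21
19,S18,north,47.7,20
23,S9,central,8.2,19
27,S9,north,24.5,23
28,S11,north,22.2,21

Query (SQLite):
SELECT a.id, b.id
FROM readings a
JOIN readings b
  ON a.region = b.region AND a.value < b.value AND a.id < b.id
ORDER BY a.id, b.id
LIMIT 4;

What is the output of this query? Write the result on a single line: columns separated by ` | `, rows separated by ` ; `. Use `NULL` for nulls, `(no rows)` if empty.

Pairs (a,b) with same region, a.value < b.value, a.id < b.id.
region groups: central:{2,7,13,23} north:{8,19,27,28} west:{6,16}
Ordered by (a.id, b.id); first 4.

2 | 7 ; 2 | 13 ; 8 | 19 ; 8 | 27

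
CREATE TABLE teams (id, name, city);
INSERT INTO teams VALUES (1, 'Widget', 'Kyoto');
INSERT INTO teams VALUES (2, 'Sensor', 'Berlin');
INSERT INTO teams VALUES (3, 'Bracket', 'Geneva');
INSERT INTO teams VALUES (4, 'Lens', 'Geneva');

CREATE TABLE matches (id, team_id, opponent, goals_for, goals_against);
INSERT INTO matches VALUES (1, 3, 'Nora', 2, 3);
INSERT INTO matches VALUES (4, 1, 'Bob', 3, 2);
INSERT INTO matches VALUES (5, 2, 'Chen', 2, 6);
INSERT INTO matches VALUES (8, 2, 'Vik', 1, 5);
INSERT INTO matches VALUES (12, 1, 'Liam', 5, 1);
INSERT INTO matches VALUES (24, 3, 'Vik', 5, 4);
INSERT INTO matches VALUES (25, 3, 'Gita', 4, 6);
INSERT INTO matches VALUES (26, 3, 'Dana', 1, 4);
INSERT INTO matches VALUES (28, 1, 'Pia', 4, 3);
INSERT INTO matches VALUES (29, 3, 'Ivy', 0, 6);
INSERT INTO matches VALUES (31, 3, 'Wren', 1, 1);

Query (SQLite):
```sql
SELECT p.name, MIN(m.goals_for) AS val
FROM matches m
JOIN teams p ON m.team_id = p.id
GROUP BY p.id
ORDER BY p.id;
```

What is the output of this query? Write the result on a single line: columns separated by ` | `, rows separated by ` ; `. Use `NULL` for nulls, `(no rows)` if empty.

Widget | 3 ; Sensor | 1 ; Bracket | 0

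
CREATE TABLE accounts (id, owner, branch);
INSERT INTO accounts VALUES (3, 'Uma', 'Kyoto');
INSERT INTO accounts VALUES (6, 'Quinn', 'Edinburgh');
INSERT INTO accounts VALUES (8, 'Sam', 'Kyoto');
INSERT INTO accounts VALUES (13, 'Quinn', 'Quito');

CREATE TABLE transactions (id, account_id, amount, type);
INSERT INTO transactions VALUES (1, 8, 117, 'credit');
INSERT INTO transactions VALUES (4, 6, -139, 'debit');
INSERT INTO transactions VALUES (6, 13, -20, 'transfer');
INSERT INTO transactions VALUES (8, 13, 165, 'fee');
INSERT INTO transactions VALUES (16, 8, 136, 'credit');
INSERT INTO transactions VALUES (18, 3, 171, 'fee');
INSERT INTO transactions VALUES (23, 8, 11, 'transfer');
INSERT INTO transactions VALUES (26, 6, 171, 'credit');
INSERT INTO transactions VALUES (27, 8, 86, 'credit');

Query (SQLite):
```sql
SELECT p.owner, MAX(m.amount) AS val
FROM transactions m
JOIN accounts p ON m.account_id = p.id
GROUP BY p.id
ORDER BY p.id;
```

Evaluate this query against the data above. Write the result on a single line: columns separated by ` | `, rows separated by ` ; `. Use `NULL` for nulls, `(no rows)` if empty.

Uma | 171 ; Quinn | 171 ; Sam | 136 ; Quinn | 165

Join each transactions row to its accounts via account_id.
Group joined rows by accounts.id; compute MAX(m.amount) per group.
  3: ids {18} → MAX(m.amount)=171
  6: ids {4, 26} → MAX(m.amount)=171
  8: ids {1, 16, 23, 27} → MAX(m.amount)=136
  13: ids {6, 8} → MAX(m.amount)=165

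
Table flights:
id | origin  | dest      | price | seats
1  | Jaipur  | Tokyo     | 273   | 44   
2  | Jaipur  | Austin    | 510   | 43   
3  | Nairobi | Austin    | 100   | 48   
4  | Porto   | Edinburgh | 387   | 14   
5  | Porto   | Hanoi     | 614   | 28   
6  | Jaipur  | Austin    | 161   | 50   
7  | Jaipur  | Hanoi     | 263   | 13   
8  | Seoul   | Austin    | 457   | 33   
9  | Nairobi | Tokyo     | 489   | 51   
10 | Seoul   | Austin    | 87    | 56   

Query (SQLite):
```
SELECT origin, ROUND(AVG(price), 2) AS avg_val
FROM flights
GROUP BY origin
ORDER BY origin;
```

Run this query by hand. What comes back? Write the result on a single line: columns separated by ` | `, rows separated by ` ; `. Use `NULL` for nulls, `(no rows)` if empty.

Partition flights by origin; compute ROUND(AVG(price), 2) within each group.
  Jaipur: ids {1, 2, 6, 7} → ROUND(AVG(price), 2)=301.75
  Nairobi: ids {3, 9} → ROUND(AVG(price), 2)=294.5
  Porto: ids {4, 5} → ROUND(AVG(price), 2)=500.5
  Seoul: ids {8, 10} → ROUND(AVG(price), 2)=272

Jaipur | 301.75 ; Nairobi | 294.5 ; Porto | 500.5 ; Seoul | 272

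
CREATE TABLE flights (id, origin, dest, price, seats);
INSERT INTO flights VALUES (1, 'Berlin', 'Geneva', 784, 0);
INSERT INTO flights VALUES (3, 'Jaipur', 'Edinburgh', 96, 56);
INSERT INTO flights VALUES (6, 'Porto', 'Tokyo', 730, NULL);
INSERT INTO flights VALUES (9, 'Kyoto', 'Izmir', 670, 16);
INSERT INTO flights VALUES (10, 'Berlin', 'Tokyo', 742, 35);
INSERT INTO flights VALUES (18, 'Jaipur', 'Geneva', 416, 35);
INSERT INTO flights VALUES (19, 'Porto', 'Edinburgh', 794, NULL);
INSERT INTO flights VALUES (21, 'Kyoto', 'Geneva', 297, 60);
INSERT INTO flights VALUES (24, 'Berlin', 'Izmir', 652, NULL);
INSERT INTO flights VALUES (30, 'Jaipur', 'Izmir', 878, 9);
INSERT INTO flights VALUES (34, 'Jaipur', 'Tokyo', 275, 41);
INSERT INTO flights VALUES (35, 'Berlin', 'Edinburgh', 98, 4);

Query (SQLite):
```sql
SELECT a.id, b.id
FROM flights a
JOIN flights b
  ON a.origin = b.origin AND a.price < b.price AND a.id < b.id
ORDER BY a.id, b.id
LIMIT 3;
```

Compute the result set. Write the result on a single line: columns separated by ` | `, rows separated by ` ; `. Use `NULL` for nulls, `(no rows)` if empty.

3 | 18 ; 3 | 30 ; 3 | 34

Pairs (a,b) with same origin, a.price < b.price, a.id < b.id.
origin groups: Berlin:{1,10,24,35} Jaipur:{3,18,30,34} Kyoto:{9,21} Porto:{6,19}
Ordered by (a.id, b.id); first 3.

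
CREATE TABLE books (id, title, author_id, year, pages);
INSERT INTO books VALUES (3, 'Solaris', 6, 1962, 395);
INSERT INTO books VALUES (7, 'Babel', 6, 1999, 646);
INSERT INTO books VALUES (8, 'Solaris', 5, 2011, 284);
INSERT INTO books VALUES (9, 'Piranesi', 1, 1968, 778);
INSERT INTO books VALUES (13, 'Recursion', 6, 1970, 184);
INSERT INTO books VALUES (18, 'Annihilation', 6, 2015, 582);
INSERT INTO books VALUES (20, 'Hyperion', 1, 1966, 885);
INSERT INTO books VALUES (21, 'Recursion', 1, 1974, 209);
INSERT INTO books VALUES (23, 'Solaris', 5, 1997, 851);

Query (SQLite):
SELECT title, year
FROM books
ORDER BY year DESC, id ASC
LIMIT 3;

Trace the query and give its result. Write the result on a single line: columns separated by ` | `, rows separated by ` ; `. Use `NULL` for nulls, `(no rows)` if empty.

Annihilation | 2015 ; Solaris | 2011 ; Babel | 1999

Sort by year desc, tiebreak id asc: (2015, id=18), (2011, id=8), (1999, id=7), (1997, id=23), (1974, id=21), (1970, id=13) …. Take first 3.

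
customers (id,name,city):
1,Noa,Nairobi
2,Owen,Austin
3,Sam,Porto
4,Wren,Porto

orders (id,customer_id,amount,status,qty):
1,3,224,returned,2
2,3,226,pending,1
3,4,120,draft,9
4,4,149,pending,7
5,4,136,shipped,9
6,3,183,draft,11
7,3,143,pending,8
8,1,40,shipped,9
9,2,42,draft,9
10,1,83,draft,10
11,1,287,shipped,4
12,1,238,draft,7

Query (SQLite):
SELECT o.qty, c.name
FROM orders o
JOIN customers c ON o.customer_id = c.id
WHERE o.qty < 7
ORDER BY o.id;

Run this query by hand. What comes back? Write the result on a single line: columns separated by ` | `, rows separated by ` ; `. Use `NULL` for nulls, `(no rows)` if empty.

Each orders row matches the customers row where customer_id = customers.id.
Then keep rows with o.qty < 7.

2 | Sam ; 1 | Sam ; 4 | Noa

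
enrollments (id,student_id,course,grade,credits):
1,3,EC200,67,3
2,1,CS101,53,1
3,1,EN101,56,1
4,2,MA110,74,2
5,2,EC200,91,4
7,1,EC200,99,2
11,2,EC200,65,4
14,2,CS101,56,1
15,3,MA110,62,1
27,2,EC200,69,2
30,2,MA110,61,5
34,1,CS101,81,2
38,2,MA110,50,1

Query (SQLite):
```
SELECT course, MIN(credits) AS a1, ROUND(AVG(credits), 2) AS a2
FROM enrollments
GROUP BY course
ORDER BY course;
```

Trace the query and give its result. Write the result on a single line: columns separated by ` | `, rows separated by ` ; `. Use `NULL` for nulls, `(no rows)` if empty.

CS101 | 1 | 1.33 ; EC200 | 2 | 3 ; EN101 | 1 | 1 ; MA110 | 1 | 2.25

Group enrollments by course.
Per group compute: MIN(credits), ROUND(AVG(credits), 2).
  CS101: ids {2, 14, 34} → MIN(credits)=1, ROUND(AVG(credits), 2)=1.33
  EC200: ids {1, 5, 7, 11, 27} → MIN(credits)=2, ROUND(AVG(credits), 2)=3
  EN101: ids {3} → MIN(credits)=1, ROUND(AVG(credits), 2)=1
  MA110: ids {4, 15, 30, 38} → MIN(credits)=1, ROUND(AVG(credits), 2)=2.25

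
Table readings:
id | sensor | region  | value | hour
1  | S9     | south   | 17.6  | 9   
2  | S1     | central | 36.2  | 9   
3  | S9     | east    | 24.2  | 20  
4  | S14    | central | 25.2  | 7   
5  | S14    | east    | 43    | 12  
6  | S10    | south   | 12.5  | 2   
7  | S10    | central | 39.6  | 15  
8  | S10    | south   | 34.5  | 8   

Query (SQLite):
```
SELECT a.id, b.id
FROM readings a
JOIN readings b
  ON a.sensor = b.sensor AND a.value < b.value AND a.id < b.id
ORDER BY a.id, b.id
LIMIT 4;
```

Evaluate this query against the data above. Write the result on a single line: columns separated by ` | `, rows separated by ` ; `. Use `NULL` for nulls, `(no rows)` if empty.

Pairs (a,b) with same sensor, a.value < b.value, a.id < b.id.
sensor groups: S1:{2} S10:{6,7,8} S14:{4,5} S9:{1,3}
Ordered by (a.id, b.id); first 4.

1 | 3 ; 4 | 5 ; 6 | 7 ; 6 | 8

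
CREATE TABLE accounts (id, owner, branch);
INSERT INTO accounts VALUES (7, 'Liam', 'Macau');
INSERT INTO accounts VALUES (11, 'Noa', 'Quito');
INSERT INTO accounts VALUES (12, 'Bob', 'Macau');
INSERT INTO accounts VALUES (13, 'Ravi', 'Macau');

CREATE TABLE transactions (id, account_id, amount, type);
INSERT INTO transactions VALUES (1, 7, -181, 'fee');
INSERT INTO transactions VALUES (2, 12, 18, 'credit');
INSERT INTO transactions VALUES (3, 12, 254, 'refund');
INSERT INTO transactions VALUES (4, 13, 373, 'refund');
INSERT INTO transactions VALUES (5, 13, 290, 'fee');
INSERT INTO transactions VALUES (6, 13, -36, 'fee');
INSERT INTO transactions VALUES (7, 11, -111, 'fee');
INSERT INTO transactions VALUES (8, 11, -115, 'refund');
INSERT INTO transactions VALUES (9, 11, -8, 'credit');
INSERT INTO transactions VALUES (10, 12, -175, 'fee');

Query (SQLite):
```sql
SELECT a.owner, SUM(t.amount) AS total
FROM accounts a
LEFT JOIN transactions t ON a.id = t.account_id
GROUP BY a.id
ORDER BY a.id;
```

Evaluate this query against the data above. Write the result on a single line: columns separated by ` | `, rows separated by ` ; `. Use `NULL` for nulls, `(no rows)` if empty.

Liam | -181 ; Noa | -234 ; Bob | 97 ; Ravi | 627

LEFT JOIN keeps every accounts row; unmatched ones get NULL for transactions columns.
Group by accounts.id and compute SUM(t.amount). SUM over an all-NULL group is NULL.
  7: ids {1} → SUM(t.amount)=-181
  11: ids {7, 8, 9} → SUM(t.amount)=-234
  12: ids {2, 3, 10} → SUM(t.amount)=97
  13: ids {4, 5, 6} → SUM(t.amount)=627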